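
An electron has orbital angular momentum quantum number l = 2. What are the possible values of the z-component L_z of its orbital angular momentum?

L_z ∈ {−2ℏ, −ℏ, 0, ℏ, 2ℏ}

L_z = m_l ℏ with m_l ranging from −l to +l in integer steps.
For l = 2: m_l ∈ {-2, -1, 0, 1, 2}.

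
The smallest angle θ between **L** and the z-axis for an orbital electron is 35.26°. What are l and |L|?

cos²θ_min = l/(l+1) = 0.6667.
Solving: l = 2.
Then |L| = ℏ√(2·3) = √6 ℏ.

l = 2, |L| = √6 ℏ ≈ 2.449ℏ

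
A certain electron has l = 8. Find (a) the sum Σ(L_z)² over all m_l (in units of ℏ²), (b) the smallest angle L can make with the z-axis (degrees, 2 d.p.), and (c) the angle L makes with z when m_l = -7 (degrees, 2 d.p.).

Σ(L_z)² = 408 ℏ²; θ_min ≈ 19.47°; θ(m_l=-7) ≈ 145.58°

Σ m_l² = 408, so Σ(L_z)² = 408 ℏ².
cos θ_min = 8/√72, so θ_min ≈ 19.47°.
For m_l = -7: cos θ = -7/√72, θ ≈ 145.58°.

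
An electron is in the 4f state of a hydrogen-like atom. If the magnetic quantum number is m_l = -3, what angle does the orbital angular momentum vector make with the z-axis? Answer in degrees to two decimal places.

θ ≈ 150.00°

The 4f subshell has l = 3.
|L| = √(l(l+1)) ℏ = 2√3 ℏ.
L_z = m_l ℏ = −3ℏ.
cos θ = L_z/|L| = -3/√12, so θ ≈ 150.00°.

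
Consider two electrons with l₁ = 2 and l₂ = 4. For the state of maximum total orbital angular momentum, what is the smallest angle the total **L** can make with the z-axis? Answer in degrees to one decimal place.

The total orbital quantum number L ranges from |l₁ − l₂| to l₁ + l₂ in integer steps.
So L can be 2, 3, 4, 5, 6.
The maximum is L = 6, with |L_tot| = ℏ√(6·7) = √42 ℏ.
The minimum angle with z is arccos(6/√42) ≈ 22.2°.

θ_min ≈ 22.2°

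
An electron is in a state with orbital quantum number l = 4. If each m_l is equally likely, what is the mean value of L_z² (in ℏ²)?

⟨L_z²⟩ = 6.667 ℏ²

The allowed m_l values are -4, -3, -2, -1, 0, 1, 2, 3, 4.
Average of L_z² over 9 states: 60/9 ℏ² = 6.667 ℏ².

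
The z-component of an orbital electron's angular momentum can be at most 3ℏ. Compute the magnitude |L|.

L_z,max = lℏ, so l = 3.
|L| = ℏ√(l(l+1)) = 2√3 ℏ.

|L| = 2√3 ℏ ≈ 3.464ℏ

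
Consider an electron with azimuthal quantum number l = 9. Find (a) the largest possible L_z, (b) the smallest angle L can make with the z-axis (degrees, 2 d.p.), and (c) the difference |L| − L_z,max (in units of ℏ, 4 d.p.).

L_z,max = lℏ = 9ℏ.
cos θ_min = 9/√90, so θ_min ≈ 18.43°.
|L| − L_z,max = (3√10 − 9)ℏ ≈ 0.4868ℏ.

L_z,max = 9ℏ; θ_min ≈ 18.43°; |L|−L_z,max ≈ 0.4868ℏ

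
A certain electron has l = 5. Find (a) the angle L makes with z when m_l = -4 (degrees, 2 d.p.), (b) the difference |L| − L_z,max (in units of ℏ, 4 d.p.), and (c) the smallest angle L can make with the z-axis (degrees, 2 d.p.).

For m_l = -4: cos θ = -4/√30, θ ≈ 136.91°.
|L| − L_z,max = (√30 − 5)ℏ ≈ 0.4772ℏ.
cos θ_min = 5/√30, so θ_min ≈ 24.09°.

θ(m_l=-4) ≈ 136.91°; |L|−L_z,max ≈ 0.4772ℏ; θ_min ≈ 24.09°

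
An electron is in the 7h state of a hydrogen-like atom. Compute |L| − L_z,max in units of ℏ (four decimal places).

7h means n = 7, l = 5.
|L| = √30 ℏ ≈ 5.4772ℏ, while L_z,max = lℏ = 5ℏ.
The difference is (√30 − 5)ℏ ≈ 0.4772ℏ.

|L| − L_z,max ≈ 0.4772ℏ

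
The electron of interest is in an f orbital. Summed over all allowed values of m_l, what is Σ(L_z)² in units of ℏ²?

Σ(L_z)² = 28 ℏ²

An f state has l = 3.
m_l runs from −3 to 3, i.e. {-3, -2, -1, 0, 1, 2, 3}.
Σ m_l² = 2·(1 + 4 + 9) = 28.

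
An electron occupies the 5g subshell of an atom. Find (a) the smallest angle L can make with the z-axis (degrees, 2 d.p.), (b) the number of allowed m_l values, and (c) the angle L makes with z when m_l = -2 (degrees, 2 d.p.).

The 5g subshell has l = 4.
cos θ_min = 4/√20, so θ_min ≈ 26.57°.
There are 2l+1 = 9 values of m_l.
For m_l = -2: cos θ = -2/√20, θ ≈ 116.57°.

θ_min ≈ 26.57°; 9 values; θ(m_l=-2) ≈ 116.57°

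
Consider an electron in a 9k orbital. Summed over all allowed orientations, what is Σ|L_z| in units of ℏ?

Σ|L_z| = 56 ℏ

9k means n = 9, l = 7.
The allowed m_l values are -7, -6, -5, -4, -3, -2, -1, 0, 1, 2, 3, 4, 5, 6, 7.
Σ|m_l| = 2·7(7+1)/2 = 56.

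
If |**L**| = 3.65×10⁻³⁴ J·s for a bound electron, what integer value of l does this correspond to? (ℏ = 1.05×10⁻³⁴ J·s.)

|L|/ℏ = (3.65×10⁻³⁴)/(1.05×10⁻³⁴) ≈ 3.476.
Set l(l+1) = 12.08; the integer solution is l = 3.

l = 3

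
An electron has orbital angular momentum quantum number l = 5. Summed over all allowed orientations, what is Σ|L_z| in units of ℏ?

m_l ∈ {-5, -4, -3, -2, -1, 0, 1, 2, 3, 4, 5}.
Σ|m_l| = 2(1+2+…+5) = 30.

Σ|L_z| = 30 ℏ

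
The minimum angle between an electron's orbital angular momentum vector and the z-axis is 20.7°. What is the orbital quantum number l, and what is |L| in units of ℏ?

cos θ_min = l/√(l(l+1)) = √(l/(l+1)), so l/(l+1) = cos²(20.7°) = 0.8751.
Solving: l = 7.
Then |L| = ℏ√(7·8) = 2√14 ℏ.

l = 7, |L| = 2√14 ℏ ≈ 7.483ℏ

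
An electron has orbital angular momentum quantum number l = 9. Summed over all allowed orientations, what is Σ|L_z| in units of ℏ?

Σ|L_z| = 90 ℏ

The allowed m_l values are -9, -8, -7, -6, -5, -4, -3, -2, -1, 0, 1, 2, 3, 4, 5, 6, 7, 8, 9.
Σ|m_l| = 2(1+2+…+9) = 90.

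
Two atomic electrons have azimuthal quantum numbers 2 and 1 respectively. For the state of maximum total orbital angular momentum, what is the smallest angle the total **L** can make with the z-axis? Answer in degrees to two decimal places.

θ_min ≈ 30.00°

L runs from |2 − 1| = 1 to 2 + 1 = 3.
L ∈ {1, 2, 3}.
The maximum is L = 3, with |L_tot| = ℏ√(3·4) = 2√3 ℏ.
The minimum angle with z is arccos(3/√12) ≈ 30.00°.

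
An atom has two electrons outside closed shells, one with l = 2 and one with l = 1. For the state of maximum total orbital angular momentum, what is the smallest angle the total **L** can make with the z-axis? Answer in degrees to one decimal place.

θ_min ≈ 30.0°

By the triangle rule, |l₁ − l₂| ≤ L ≤ l₁ + l₂.
So L can be 1, 2, 3.
The maximum is L = 3, with |L_tot| = ℏ√(3·4) = 2√3 ℏ.
The minimum angle with z is arccos(3/√12) ≈ 30.0°.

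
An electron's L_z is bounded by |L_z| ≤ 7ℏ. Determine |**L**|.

|L| = 2√14 ℏ ≈ 7.483ℏ

The maximum L_z equals lℏ, giving l = 7.
Then |L| = ℏ√(7·8) = 2√14 ℏ.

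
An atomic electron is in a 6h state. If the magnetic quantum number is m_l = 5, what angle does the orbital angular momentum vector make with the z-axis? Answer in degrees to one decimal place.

The 6h subshell has l = 5.
|L| = ℏ√(l(l+1)) = √30 ℏ.
L_z = m_l ℏ = 5ℏ.
cos θ = L_z/|L| = 5/√30, so θ ≈ 24.1°.

θ ≈ 24.1°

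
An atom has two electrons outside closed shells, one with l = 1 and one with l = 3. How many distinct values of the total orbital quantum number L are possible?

3

Angular momentum addition gives L = |l₁ − l₂|, …, l₁ + l₂.
L ∈ {2, 3, 4}.
That is 3 values.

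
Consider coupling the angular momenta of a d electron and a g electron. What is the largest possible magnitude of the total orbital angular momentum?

The total orbital quantum number L ranges from |l₁ − l₂| to l₁ + l₂ in integer steps.
L ∈ {2, 3, 4, 5, 6}.
The largest magnitude corresponds to L = 6: |L_tot| = ℏ√(6·7) = √42 ℏ.

|L_tot|_max = √42 ℏ ≈ 6.481ℏ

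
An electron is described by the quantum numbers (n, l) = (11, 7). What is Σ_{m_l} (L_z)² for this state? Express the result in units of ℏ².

Σ(L_z)² = 280 ℏ²

m_l runs from −7 to 7, i.e. {-7, -6, -5, -4, -3, -2, -1, 0, 1, 2, 3, 4, 5, 6, 7}.
Summing m² from −7 to 7: Σ m_l² = 280.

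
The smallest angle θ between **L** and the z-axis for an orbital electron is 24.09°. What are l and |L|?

l = 5, |L| = √30 ℏ ≈ 5.477ℏ

cos θ_min = l/√(l(l+1)) = √(l/(l+1)), so l/(l+1) = cos²(24.09°) = 0.8334.
Thus l = 0.8334/(1 − 0.8334) ≈ 5.
Then |L| = ℏ√(5·6) = √30 ℏ.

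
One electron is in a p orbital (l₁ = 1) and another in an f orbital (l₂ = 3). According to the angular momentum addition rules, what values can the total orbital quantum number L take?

Angular momentum addition gives L = |l₁ − l₂|, …, l₁ + l₂.
L ∈ {2, 3, 4}.

L = 2, 3, 4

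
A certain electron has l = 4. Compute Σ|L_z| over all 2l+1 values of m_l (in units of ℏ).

Σ|L_z| = 20 ℏ

The allowed m_l values are -4, -3, -2, -1, 0, 1, 2, 3, 4.
Σ|m_l| = l(l+1) = 20.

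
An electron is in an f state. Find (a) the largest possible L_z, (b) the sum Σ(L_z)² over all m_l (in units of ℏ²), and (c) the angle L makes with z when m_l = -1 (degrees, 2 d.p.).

L_z,max = 3ℏ; Σ(L_z)² = 28 ℏ²; θ(m_l=-1) ≈ 106.78°

The letter f corresponds to l = 3.
L_z,max = lℏ = 3ℏ.
Σ m_l² = 28, so Σ(L_z)² = 28 ℏ².
For m_l = -1: cos θ = -1/√12, θ ≈ 106.78°.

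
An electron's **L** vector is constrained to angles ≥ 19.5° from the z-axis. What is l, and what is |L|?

cos²θ_min = l/(l+1) = 0.8886.
Thus l = 0.8886/(1 − 0.8886) ≈ 8.
Then |L| = ℏ√(8·9) = 6√2 ℏ.

l = 8, |L| = 6√2 ℏ ≈ 8.485ℏ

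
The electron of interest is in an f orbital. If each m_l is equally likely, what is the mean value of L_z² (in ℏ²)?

⟨L_z²⟩ = 4 ℏ²

For an f orbital, l = 3.
m_l ∈ {-3, -2, -1, 0, 1, 2, 3}.
⟨L_z²⟩ = ℏ²·(Σ m_l²)/(2l+1) = ℏ²·28/7 = 4ℏ².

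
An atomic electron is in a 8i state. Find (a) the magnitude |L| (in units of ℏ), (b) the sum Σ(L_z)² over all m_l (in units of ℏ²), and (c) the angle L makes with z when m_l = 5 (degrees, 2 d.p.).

8i means n = 8, l = 6.
|L| = ℏ√(6·7) = √42 ℏ ≈ 6.481ℏ.
Σ m_l² = 182, so Σ(L_z)² = 182 ℏ².
For m_l = 5: cos θ = 5/√42, θ ≈ 39.51°.

|L| = √42 ℏ ≈ 6.481ℏ; Σ(L_z)² = 182 ℏ²; θ(m_l=5) ≈ 39.51°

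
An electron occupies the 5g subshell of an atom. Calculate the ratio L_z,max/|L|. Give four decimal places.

L_z,max/|L| = 0.8944

5g means n = 5, l = 4.
|L| = 2√5 ℏ ≈ 4.4721ℏ, while L_z,max = lℏ = 4ℏ.
L_z,max/|L| = 4/√20 = 0.8944.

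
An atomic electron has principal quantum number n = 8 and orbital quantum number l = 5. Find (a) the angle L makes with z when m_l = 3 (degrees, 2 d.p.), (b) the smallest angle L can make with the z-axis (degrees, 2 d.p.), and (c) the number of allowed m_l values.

θ(m_l=3) ≈ 56.79°; θ_min ≈ 24.09°; 11 values

For m_l = 3: cos θ = 3/√30, θ ≈ 56.79°.
cos θ_min = 5/√30, so θ_min ≈ 24.09°.
There are 2l+1 = 11 values of m_l.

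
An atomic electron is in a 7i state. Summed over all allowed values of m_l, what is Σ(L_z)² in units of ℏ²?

The 7i subshell has l = 6.
m_l ∈ {-6, -5, -4, -3, -2, -1, 0, 1, 2, 3, 4, 5, 6}.
Σ m_l² = 2·(1 + 4 + 9 + 16 + 25 + 36) = 182.

Σ(L_z)² = 182 ℏ²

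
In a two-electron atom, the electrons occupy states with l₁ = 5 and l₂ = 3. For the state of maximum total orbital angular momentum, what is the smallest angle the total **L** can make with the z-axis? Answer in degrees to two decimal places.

θ_min ≈ 19.47°

Angular momentum addition gives L = |l₁ − l₂|, …, l₁ + l₂.
So L can be 2, 3, 4, 5, 6, 7, 8.
The maximum is L = 8, with |L_tot| = ℏ√(8·9) = 6√2 ℏ.
The minimum angle with z is arccos(8/√72) ≈ 19.47°.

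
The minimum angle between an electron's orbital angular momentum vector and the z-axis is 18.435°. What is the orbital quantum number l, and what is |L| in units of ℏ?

l = 9, |L| = 3√10 ℏ ≈ 9.487ℏ

cos θ_min = l/√(l(l+1)) = √(l/(l+1)), so l/(l+1) = cos²(18.435°) = 0.9000.
Thus l = 0.9000/(1 − 0.9000) ≈ 9.
Then |L| = ℏ√(9·10) = 3√10 ℏ.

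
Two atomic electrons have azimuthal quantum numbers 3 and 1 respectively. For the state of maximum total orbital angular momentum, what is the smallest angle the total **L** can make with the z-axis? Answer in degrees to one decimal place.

θ_min ≈ 26.6°

By the triangle rule, |l₁ − l₂| ≤ L ≤ l₁ + l₂.
So L can be 2, 3, 4.
The maximum is L = 4, with |L_tot| = ℏ√(4·5) = 2√5 ℏ.
The minimum angle with z is arccos(4/√20) ≈ 26.6°.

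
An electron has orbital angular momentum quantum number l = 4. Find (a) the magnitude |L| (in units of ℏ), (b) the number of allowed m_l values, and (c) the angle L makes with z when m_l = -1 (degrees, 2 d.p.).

|L| = ℏ√(4·5) = 2√5 ℏ ≈ 4.472ℏ.
There are 2l+1 = 9 values of m_l.
For m_l = -1: cos θ = -1/√20, θ ≈ 102.92°.

|L| = 2√5 ℏ ≈ 4.472ℏ; 9 values; θ(m_l=-1) ≈ 102.92°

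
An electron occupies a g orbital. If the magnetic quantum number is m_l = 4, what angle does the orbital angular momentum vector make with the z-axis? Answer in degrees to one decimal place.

A g state has l = 4.
|L| = ℏ√(l(l+1)) = 2√5 ℏ.
L_z = m_l ℏ = 4ℏ.
cos θ = L_z/|L| = 4/√20, so θ ≈ 26.6°.

θ ≈ 26.6°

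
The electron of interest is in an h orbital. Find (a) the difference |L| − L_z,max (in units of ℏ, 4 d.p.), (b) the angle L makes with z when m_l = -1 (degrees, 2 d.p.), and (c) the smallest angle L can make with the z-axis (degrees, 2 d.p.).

|L|−L_z,max ≈ 0.4772ℏ; θ(m_l=-1) ≈ 100.52°; θ_min ≈ 24.09°

For an h orbital, l = 5.
|L| − L_z,max = (√30 − 5)ℏ ≈ 0.4772ℏ.
For m_l = -1: cos θ = -1/√30, θ ≈ 100.52°.
cos θ_min = 5/√30, so θ_min ≈ 24.09°.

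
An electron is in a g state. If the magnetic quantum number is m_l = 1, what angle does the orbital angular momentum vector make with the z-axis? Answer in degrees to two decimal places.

θ ≈ 77.08°

A g state has l = 4.
|L| = √(l(l+1)) ℏ = 2√5 ℏ.
L_z = m_l ℏ = 1ℏ.
cos θ = L_z/|L| = 1/√20, so θ ≈ 77.08°.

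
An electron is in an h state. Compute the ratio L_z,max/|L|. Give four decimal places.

For an h orbital, l = 5.
|L| = √30 ℏ ≈ 5.4772ℏ, while L_z,max = lℏ = 5ℏ.
L_z,max/|L| = 5/√30 = 0.9129.

L_z,max/|L| = 0.9129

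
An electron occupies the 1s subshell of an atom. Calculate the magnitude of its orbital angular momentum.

For 1s, l = 0.
|L| = ℏ√(l(l+1)) = ℏ√0 = 0

|L| = 0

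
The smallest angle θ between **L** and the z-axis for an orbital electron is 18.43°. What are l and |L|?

cos²θ_min = l/(l+1) = 0.9001.
Solving: l = 9.
Then |L| = ℏ√(9·10) = 3√10 ℏ.

l = 9, |L| = 3√10 ℏ ≈ 9.487ℏ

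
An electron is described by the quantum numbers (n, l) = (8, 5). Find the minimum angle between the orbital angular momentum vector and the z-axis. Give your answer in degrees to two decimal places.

|L| = ℏ√(l(l+1)) = √30 ℏ.
The smallest angle corresponds to the largest L_z, i.e. m_l = l = 5, giving L_z = 5ℏ.
cos θ_min = 5/√30, so θ_min ≈ 24.09°.

θ_min ≈ 24.09°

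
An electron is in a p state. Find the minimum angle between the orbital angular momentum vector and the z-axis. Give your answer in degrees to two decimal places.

θ_min ≈ 45.00°

The letter p corresponds to l = 1.
|L| = ℏ√(l(l+1)) = √2 ℏ.
The smallest angle corresponds to the largest L_z, i.e. m_l = l = 1, giving L_z = 1ℏ.
cos θ_min = 1/√2, so θ_min ≈ 45.00°.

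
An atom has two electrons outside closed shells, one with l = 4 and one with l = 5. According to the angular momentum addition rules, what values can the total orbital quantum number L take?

The total orbital quantum number L ranges from |l₁ − l₂| to l₁ + l₂ in integer steps.
L ∈ {1, 2, 3, 4, 5, 6, 7, 8, 9}.

L = 1, 2, 3, 4, 5, 6, 7, 8, 9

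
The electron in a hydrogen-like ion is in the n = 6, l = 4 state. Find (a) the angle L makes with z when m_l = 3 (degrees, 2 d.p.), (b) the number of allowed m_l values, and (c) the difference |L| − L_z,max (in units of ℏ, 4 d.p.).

For m_l = 3: cos θ = 3/√20, θ ≈ 47.87°.
There are 2l+1 = 9 values of m_l.
|L| − L_z,max = (2√5 − 4)ℏ ≈ 0.4721ℏ.

θ(m_l=3) ≈ 47.87°; 9 values; |L|−L_z,max ≈ 0.4721ℏ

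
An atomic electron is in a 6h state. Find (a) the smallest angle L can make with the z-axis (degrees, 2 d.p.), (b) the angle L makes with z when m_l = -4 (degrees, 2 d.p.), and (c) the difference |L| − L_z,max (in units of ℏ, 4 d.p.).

θ_min ≈ 24.09°; θ(m_l=-4) ≈ 136.91°; |L|−L_z,max ≈ 0.4772ℏ

For 6h, l = 5.
cos θ_min = 5/√30, so θ_min ≈ 24.09°.
For m_l = -4: cos θ = -4/√30, θ ≈ 136.91°.
|L| − L_z,max = (√30 − 5)ℏ ≈ 0.4772ℏ.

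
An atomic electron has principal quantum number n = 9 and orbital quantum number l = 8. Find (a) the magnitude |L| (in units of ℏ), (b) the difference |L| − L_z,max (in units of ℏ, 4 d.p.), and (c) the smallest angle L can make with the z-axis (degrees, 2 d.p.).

|L| = ℏ√(8·9) = 6√2 ℏ ≈ 8.485ℏ.
|L| − L_z,max = (6√2 − 8)ℏ ≈ 0.4853ℏ.
cos θ_min = 8/√72, so θ_min ≈ 19.47°.

|L| = 6√2 ℏ ≈ 8.485ℏ; |L|−L_z,max ≈ 0.4853ℏ; θ_min ≈ 19.47°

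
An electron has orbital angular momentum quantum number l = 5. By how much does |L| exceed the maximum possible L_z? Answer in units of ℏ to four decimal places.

|L| − L_z,max ≈ 0.4772ℏ

|L| = √30 ℏ ≈ 5.4772ℏ, while L_z,max = lℏ = 5ℏ.
The difference is (√30 − 5)ℏ ≈ 0.4772ℏ.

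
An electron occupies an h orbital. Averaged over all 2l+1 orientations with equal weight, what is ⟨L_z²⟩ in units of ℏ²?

⟨L_z²⟩ = 10 ℏ²

The letter h corresponds to l = 5.
m_l runs from −5 to 5, i.e. {-5, -4, -3, -2, -1, 0, 1, 2, 3, 4, 5}.
⟨L_z²⟩ = ℏ²·l(l+1)/3 = 10ℏ².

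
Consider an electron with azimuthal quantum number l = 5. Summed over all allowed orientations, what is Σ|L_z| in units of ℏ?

m_l runs from −5 to 5, i.e. {-5, -4, -3, -2, -1, 0, 1, 2, 3, 4, 5}.
Σ|m_l| = 2·5(5+1)/2 = 30.

Σ|L_z| = 30 ℏ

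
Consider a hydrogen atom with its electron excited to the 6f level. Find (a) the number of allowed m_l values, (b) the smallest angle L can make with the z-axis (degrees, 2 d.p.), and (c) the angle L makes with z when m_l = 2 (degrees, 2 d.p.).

7 values; θ_min ≈ 30.00°; θ(m_l=2) ≈ 54.74°

The 6f level has l = 3.
There are 2l+1 = 7 values of m_l.
cos θ_min = 3/√12, so θ_min ≈ 30.00°.
For m_l = 2: cos θ = 2/√12, θ ≈ 54.74°.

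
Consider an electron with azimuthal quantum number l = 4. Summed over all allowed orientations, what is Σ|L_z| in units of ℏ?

m_l runs from −4 to 4, i.e. {-4, -3, -2, -1, 0, 1, 2, 3, 4}.
Σ|m_l| = 2·4(4+1)/2 = 20.

Σ|L_z| = 20 ℏ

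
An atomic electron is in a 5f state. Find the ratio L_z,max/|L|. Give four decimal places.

For 5f, l = 3.
|L| = 2√3 ℏ ≈ 3.4641ℏ, while L_z,max = lℏ = 3ℏ.
L_z,max/|L| = 3/√12 = 0.8660.

L_z,max/|L| = 0.8660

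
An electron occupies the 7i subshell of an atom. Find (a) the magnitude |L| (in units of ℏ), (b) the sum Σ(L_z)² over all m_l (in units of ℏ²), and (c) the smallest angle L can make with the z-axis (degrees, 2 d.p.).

|L| = √42 ℏ ≈ 6.481ℏ; Σ(L_z)² = 182 ℏ²; θ_min ≈ 22.21°

For 7i, l = 6.
|L| = ℏ√(6·7) = √42 ℏ ≈ 6.481ℏ.
Σ m_l² = 182, so Σ(L_z)² = 182 ℏ².
cos θ_min = 6/√42, so θ_min ≈ 22.21°.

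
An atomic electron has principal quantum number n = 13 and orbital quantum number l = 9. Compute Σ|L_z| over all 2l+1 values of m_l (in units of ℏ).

m_l runs from −9 to 9, i.e. {-9, -8, -7, -6, -5, -4, -3, -2, -1, 0, 1, 2, 3, 4, 5, 6, 7, 8, 9}.
Σ|m_l| = 2(1+2+…+9) = 90.

Σ|L_z| = 90 ℏ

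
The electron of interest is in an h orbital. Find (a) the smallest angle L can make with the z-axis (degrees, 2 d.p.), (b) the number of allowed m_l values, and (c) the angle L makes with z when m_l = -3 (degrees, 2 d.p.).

The letter h corresponds to l = 5.
cos θ_min = 5/√30, so θ_min ≈ 24.09°.
There are 2l+1 = 11 values of m_l.
For m_l = -3: cos θ = -3/√30, θ ≈ 123.21°.

θ_min ≈ 24.09°; 11 values; θ(m_l=-3) ≈ 123.21°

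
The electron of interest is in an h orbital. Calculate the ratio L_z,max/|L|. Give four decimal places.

For an h orbital, l = 5.
|L| = √30 ℏ ≈ 5.4772ℏ, while L_z,max = lℏ = 5ℏ.
L_z,max/|L| = 5/√30 = 0.9129.

L_z,max/|L| = 0.9129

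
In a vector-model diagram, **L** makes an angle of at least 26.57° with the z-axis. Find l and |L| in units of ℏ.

cos²θ_min = l/(l+1) = 0.7999.
l = cos²θ/sin²θ ≈ 4.
Then |L| = ℏ√(4·5) = 2√5 ℏ.

l = 4, |L| = 2√5 ℏ ≈ 4.472ℏ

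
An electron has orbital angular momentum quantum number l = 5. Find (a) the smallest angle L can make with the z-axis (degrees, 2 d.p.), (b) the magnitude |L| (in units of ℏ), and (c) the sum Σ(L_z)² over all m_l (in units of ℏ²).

θ_min ≈ 24.09°; |L| = √30 ℏ ≈ 5.477ℏ; Σ(L_z)² = 110 ℏ²

cos θ_min = 5/√30, so θ_min ≈ 24.09°.
|L| = ℏ√(5·6) = √30 ℏ ≈ 5.477ℏ.
Σ m_l² = 110, so Σ(L_z)² = 110 ℏ².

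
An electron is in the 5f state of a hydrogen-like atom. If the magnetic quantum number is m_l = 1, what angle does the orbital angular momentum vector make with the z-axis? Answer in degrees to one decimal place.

θ ≈ 73.2°

For 5f, l = 3.
|L| = √(l(l+1)) ℏ = 2√3 ℏ.
L_z = m_l ℏ = 1ℏ.
cos θ = L_z/|L| = 1/√12, so θ ≈ 73.2°.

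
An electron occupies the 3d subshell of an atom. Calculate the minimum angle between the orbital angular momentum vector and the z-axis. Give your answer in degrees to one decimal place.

θ_min ≈ 35.3°

3d means n = 3, l = 2.
|L|² = l(l+1)ℏ² = 6ℏ², so |L| = √6 ℏ.
The smallest angle corresponds to the largest L_z, i.e. m_l = l = 2, giving L_z = 2ℏ.
cos θ_min = 2/√6, so θ_min ≈ 35.3°.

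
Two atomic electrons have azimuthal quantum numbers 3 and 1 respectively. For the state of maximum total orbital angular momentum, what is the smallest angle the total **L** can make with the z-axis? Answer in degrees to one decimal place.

By the triangle rule, |l₁ − l₂| ≤ L ≤ l₁ + l₂.
So L can be 2, 3, 4.
The maximum is L = 4, with |L_tot| = ℏ√(4·5) = 2√5 ℏ.
The minimum angle with z is arccos(4/√20) ≈ 26.6°.

θ_min ≈ 26.6°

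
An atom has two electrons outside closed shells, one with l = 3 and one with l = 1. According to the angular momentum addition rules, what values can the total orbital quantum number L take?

L = 2, 3, 4

Angular momentum addition gives L = |l₁ − l₂|, …, l₁ + l₂.
L ∈ {2, 3, 4}.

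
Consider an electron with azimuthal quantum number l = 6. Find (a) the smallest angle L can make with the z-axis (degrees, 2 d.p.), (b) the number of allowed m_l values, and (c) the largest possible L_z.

θ_min ≈ 22.21°; 13 values; L_z,max = 6ℏ

cos θ_min = 6/√42, so θ_min ≈ 22.21°.
There are 2l+1 = 13 values of m_l.
L_z,max = lℏ = 6ℏ.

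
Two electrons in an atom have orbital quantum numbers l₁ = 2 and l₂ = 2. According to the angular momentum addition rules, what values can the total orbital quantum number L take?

L runs from |2 − 2| = 0 to 2 + 2 = 4.
Allowed values: L = 0, 1, 2, 3, 4.

L = 0, 1, 2, 3, 4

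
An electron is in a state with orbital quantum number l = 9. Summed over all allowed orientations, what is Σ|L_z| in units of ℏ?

Σ|L_z| = 90 ℏ

The allowed m_l values are -9, -8, -7, -6, -5, -4, -3, -2, -1, 0, 1, 2, 3, 4, 5, 6, 7, 8, 9.
Σ|m_l| = l(l+1) = 90.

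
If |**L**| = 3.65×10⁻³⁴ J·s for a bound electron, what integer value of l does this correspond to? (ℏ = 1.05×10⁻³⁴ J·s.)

l = 3

In units of ℏ, |L| ≈ 3.476.
Set l(l+1) = 12.08; the integer solution is l = 3.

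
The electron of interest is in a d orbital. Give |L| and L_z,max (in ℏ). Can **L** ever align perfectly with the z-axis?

A d state has l = 2.
|L| = √6 ℏ ≈ 2.4495ℏ, while L_z,max = lℏ = 2ℏ.
Since |L| > L_z,max, the vector can never point exactly along z; the closest it comes is θ_min = arccos(2/√6) ≈ 35.3°.

No: L_z,max = 2ℏ < |L| = √6 ℏ ≈ 2.449ℏ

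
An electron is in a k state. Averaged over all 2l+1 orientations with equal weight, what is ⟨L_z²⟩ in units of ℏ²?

⟨L_z²⟩ = 18.67 ℏ²

A k state has l = 7.
The allowed m_l values are -7, -6, -5, -4, -3, -2, -1, 0, 1, 2, 3, 4, 5, 6, 7.
⟨L_z²⟩ = ℏ²·l(l+1)/3 = 18.67ℏ².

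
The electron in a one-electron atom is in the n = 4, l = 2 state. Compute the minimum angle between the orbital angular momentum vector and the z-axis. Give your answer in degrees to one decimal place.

|L| = ℏ√(l(l+1)) = √6 ℏ.
The smallest angle corresponds to the largest L_z, i.e. m_l = l = 2, giving L_z = 2ℏ.
cos θ_min = 2/√6, so θ_min ≈ 35.3°.

θ_min ≈ 35.3°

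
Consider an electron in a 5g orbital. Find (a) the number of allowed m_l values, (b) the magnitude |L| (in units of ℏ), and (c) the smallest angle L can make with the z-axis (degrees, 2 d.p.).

9 values; |L| = 2√5 ℏ ≈ 4.472ℏ; θ_min ≈ 26.57°

5g means n = 5, l = 4.
There are 2l+1 = 9 values of m_l.
|L| = ℏ√(4·5) = 2√5 ℏ ≈ 4.472ℏ.
cos θ_min = 4/√20, so θ_min ≈ 26.57°.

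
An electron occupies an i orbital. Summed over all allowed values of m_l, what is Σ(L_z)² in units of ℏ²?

Σ(L_z)² = 182 ℏ²

The letter i corresponds to l = 6.
The allowed m_l values are -6, -5, -4, -3, -2, -1, 0, 1, 2, 3, 4, 5, 6.
Summing m² from −6 to 6: Σ m_l² = 182.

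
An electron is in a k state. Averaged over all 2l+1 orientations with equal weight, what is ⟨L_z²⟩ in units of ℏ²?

A k state has l = 7.
m_l ∈ {-7, -6, -5, -4, -3, -2, -1, 0, 1, 2, 3, 4, 5, 6, 7}.
⟨L_z²⟩ = ℏ²·l(l+1)/3 = 18.67ℏ².

⟨L_z²⟩ = 18.67 ℏ²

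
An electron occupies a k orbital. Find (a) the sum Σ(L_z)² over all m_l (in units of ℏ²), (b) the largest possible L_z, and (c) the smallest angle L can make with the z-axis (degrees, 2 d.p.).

Σ(L_z)² = 280 ℏ²; L_z,max = 7ℏ; θ_min ≈ 20.70°

A k state has l = 7.
Σ m_l² = 280, so Σ(L_z)² = 280 ℏ².
L_z,max = lℏ = 7ℏ.
cos θ_min = 7/√56, so θ_min ≈ 20.70°.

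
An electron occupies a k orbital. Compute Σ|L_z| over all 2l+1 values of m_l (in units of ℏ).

For a k orbital, l = 7.
m_l ∈ {-7, -6, -5, -4, -3, -2, -1, 0, 1, 2, 3, 4, 5, 6, 7}.
Σ|m_l| = 2(1+2+…+7) = 56.

Σ|L_z| = 56 ℏ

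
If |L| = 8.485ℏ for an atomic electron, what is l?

Since |L|² = l(l+1)ℏ², l(l+1) = 72.
The positive root is l = 8.

l = 8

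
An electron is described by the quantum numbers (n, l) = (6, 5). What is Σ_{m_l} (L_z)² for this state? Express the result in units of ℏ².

Σ(L_z)² = 110 ℏ²

The allowed m_l values are -5, -4, -3, -2, -1, 0, 1, 2, 3, 4, 5.
Σ m_l² = l(l+1)(2l+1)/3 = 5·6·11/3 = 110.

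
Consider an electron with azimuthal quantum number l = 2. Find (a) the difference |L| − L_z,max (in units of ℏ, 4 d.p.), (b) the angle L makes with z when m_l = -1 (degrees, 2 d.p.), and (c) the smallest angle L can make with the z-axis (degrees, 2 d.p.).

|L|−L_z,max ≈ 0.4495ℏ; θ(m_l=-1) ≈ 114.09°; θ_min ≈ 35.26°

|L| − L_z,max = (√6 − 2)ℏ ≈ 0.4495ℏ.
For m_l = -1: cos θ = -1/√6, θ ≈ 114.09°.
cos θ_min = 2/√6, so θ_min ≈ 35.26°.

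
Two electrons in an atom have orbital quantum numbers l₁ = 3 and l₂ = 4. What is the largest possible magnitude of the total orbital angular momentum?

L runs from |3 − 4| = 1 to 3 + 4 = 7.
Allowed values: L = 1, 2, 3, 4, 5, 6, 7.
The largest magnitude corresponds to L = 7: |L_tot| = ℏ√(7·8) = 2√14 ℏ.

|L_tot|_max = 2√14 ℏ ≈ 7.483ℏ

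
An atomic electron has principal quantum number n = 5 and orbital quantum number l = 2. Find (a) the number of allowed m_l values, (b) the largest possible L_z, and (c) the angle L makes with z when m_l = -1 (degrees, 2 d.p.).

There are 2l+1 = 5 values of m_l.
L_z,max = lℏ = 2ℏ.
For m_l = -1: cos θ = -1/√6, θ ≈ 114.09°.

5 values; L_z,max = 2ℏ; θ(m_l=-1) ≈ 114.09°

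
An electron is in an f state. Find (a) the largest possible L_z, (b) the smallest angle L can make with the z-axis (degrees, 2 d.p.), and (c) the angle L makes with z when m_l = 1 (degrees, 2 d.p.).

L_z,max = 3ℏ; θ_min ≈ 30.00°; θ(m_l=1) ≈ 73.22°

For an f orbital, l = 3.
L_z,max = lℏ = 3ℏ.
cos θ_min = 3/√12, so θ_min ≈ 30.00°.
For m_l = 1: cos θ = 1/√12, θ ≈ 73.22°.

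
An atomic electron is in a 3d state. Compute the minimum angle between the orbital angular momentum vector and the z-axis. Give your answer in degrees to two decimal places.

θ_min ≈ 35.26°

3d means n = 3, l = 2.
|L| = √(l(l+1)) ℏ = √6 ℏ.
The smallest angle corresponds to the largest L_z, i.e. m_l = l = 2, giving L_z = 2ℏ.
cos θ_min = 2/√6, so θ_min ≈ 35.26°.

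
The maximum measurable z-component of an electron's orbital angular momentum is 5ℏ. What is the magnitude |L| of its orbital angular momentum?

The maximum L_z equals lℏ, giving l = 5.
|L| = ℏ√(l(l+1)) = √30 ℏ.

|L| = √30 ℏ ≈ 5.477ℏ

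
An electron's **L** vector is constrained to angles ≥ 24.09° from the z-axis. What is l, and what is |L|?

cos θ_min = l/√(l(l+1)) = √(l/(l+1)), so l/(l+1) = cos²(24.09°) = 0.8334.
Solving: l = 5.
Then |L| = ℏ√(5·6) = √30 ℏ.

l = 5, |L| = √30 ℏ ≈ 5.477ℏ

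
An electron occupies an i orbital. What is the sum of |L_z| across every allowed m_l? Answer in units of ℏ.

Σ|L_z| = 42 ℏ

For an i orbital, l = 6.
m_l runs from −6 to 6, i.e. {-6, -5, -4, -3, -2, -1, 0, 1, 2, 3, 4, 5, 6}.
Σ|m_l| = 2·6(6+1)/2 = 42.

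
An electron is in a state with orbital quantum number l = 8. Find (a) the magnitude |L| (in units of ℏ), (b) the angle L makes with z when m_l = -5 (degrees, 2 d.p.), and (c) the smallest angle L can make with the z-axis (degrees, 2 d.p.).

|L| = ℏ√(8·9) = 6√2 ℏ ≈ 8.485ℏ.
For m_l = -5: cos θ = -5/√72, θ ≈ 126.10°.
cos θ_min = 8/√72, so θ_min ≈ 19.47°.

|L| = 6√2 ℏ ≈ 8.485ℏ; θ(m_l=-5) ≈ 126.10°; θ_min ≈ 19.47°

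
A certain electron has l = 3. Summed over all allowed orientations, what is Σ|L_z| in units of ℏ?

Σ|L_z| = 12 ℏ

m_l ∈ {-3, -2, -1, 0, 1, 2, 3}.
Σ|m_l| = l(l+1) = 12.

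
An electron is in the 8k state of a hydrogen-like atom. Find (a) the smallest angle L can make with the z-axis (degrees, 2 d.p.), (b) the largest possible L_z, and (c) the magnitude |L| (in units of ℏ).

8k means n = 8, l = 7.
cos θ_min = 7/√56, so θ_min ≈ 20.70°.
L_z,max = lℏ = 7ℏ.
|L| = ℏ√(7·8) = 2√14 ℏ ≈ 7.483ℏ.

θ_min ≈ 20.70°; L_z,max = 7ℏ; |L| = 2√14 ℏ ≈ 7.483ℏ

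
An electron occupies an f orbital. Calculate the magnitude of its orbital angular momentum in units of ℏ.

An f state has l = 3.
|L| = ℏ√(l(l+1)) = ℏ√(3·4) = 2√3 ℏ

|L| = 2√3 ℏ ≈ 3.464ℏ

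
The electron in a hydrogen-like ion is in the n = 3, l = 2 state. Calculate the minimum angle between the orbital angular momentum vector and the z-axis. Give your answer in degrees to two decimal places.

θ_min ≈ 35.26°

|L| = ℏ√(l(l+1)) = √6 ℏ.
The smallest angle corresponds to the largest L_z, i.e. m_l = l = 2, giving L_z = 2ℏ.
cos θ_min = 2/√6, so θ_min ≈ 35.26°.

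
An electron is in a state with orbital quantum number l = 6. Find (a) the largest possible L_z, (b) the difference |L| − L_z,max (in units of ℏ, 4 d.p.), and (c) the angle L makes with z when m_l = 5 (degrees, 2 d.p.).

L_z,max = 6ℏ; |L|−L_z,max ≈ 0.4807ℏ; θ(m_l=5) ≈ 39.51°

L_z,max = lℏ = 6ℏ.
|L| − L_z,max = (√42 − 6)ℏ ≈ 0.4807ℏ.
For m_l = 5: cos θ = 5/√42, θ ≈ 39.51°.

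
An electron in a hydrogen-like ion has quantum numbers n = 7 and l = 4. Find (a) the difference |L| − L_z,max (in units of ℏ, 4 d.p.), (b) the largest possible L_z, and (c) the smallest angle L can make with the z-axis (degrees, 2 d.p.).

|L|−L_z,max ≈ 0.4721ℏ; L_z,max = 4ℏ; θ_min ≈ 26.57°

|L| − L_z,max = (2√5 − 4)ℏ ≈ 0.4721ℏ.
L_z,max = lℏ = 4ℏ.
cos θ_min = 4/√20, so θ_min ≈ 26.57°.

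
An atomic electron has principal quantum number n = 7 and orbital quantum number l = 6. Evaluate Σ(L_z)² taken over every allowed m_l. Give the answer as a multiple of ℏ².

Σ(L_z)² = 182 ℏ²

m_l runs from −6 to 6, i.e. {-6, -5, -4, -3, -2, -1, 0, 1, 2, 3, 4, 5, 6}.
Σ m_l² = l(l+1)(2l+1)/3 = 6·7·13/3 = 182.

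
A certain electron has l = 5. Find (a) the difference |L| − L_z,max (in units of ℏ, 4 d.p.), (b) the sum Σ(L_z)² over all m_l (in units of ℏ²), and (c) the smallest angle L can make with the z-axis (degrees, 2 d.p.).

|L|−L_z,max ≈ 0.4772ℏ; Σ(L_z)² = 110 ℏ²; θ_min ≈ 24.09°

|L| − L_z,max = (√30 − 5)ℏ ≈ 0.4772ℏ.
Σ m_l² = 110, so Σ(L_z)² = 110 ℏ².
cos θ_min = 5/√30, so θ_min ≈ 24.09°.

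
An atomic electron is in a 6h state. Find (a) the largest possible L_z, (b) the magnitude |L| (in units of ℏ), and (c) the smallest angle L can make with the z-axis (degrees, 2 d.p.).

6h means n = 6, l = 5.
L_z,max = lℏ = 5ℏ.
|L| = ℏ√(5·6) = √30 ℏ ≈ 5.477ℏ.
cos θ_min = 5/√30, so θ_min ≈ 24.09°.

L_z,max = 5ℏ; |L| = √30 ℏ ≈ 5.477ℏ; θ_min ≈ 24.09°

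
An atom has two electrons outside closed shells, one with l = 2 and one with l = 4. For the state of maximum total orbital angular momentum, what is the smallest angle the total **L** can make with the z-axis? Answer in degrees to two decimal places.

L runs from |2 − 4| = 2 to 2 + 4 = 6.
Allowed values: L = 2, 3, 4, 5, 6.
The maximum is L = 6, with |L_tot| = ℏ√(6·7) = √42 ℏ.
The minimum angle with z is arccos(6/√42) ≈ 22.21°.

θ_min ≈ 22.21°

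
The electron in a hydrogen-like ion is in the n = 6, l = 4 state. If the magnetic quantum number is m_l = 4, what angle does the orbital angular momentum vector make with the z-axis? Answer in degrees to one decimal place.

|L| = ℏ√(l(l+1)) = 2√5 ℏ.
L_z = m_l ℏ = 4ℏ.
cos θ = L_z/|L| = 4/√20, so θ ≈ 26.6°.

θ ≈ 26.6°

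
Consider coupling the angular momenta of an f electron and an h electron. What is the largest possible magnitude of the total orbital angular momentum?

|L_tot|_max = 6√2 ℏ ≈ 8.485ℏ

L runs from |3 − 5| = 2 to 3 + 5 = 8.
L ∈ {2, 3, 4, 5, 6, 7, 8}.
The largest magnitude corresponds to L = 8: |L_tot| = ℏ√(8·9) = 6√2 ℏ.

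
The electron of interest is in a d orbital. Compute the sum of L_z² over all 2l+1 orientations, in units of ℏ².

Σ(L_z)² = 10 ℏ²

A d state has l = 2.
The allowed m_l values are -2, -1, 0, 1, 2.
Σ m_l² = l(l+1)(2l+1)/3 = 2·3·5/3 = 10.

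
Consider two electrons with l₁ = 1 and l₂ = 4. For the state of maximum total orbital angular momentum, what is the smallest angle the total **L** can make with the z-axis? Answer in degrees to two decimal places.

By the triangle rule, |l₁ − l₂| ≤ L ≤ l₁ + l₂.
L ∈ {3, 4, 5}.
The maximum is L = 5, with |L_tot| = ℏ√(5·6) = √30 ℏ.
The minimum angle with z is arccos(5/√30) ≈ 24.09°.

θ_min ≈ 24.09°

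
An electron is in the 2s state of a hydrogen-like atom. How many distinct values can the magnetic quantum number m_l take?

The 2s subshell has l = 0.
The number of m_l values is 2l + 1 = 2·0 + 1 = 1.

1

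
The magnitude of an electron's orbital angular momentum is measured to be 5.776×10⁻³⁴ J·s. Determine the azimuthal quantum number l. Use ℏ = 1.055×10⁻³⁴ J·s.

In units of ℏ, |L| ≈ 5.475.
l(l+1) ≈ 5.475² ≈ 29.97, so l = 5.

l = 5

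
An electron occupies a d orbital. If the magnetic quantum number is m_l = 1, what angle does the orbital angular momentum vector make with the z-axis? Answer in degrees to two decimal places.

θ ≈ 65.91°

A d state has l = 2.
|L| = √(l(l+1)) ℏ = √6 ℏ.
L_z = m_l ℏ = 1ℏ.
cos θ = L_z/|L| = 1/√6, so θ ≈ 65.91°.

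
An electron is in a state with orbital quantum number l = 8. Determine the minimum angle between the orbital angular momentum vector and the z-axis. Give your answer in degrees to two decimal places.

θ_min ≈ 19.47°

|L| = √(l(l+1)) ℏ = 6√2 ℏ.
The smallest angle corresponds to the largest L_z, i.e. m_l = l = 8, giving L_z = 8ℏ.
cos θ_min = 8/√72, so θ_min ≈ 19.47°.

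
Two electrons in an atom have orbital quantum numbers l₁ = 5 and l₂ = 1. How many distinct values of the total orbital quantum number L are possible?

The total orbital quantum number L ranges from |l₁ − l₂| to l₁ + l₂ in integer steps.
L ∈ {4, 5, 6}.
That is 3 values.

3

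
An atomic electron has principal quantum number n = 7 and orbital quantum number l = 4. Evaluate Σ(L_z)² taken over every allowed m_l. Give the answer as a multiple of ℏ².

m_l runs from −4 to 4, i.e. {-4, -3, -2, -1, 0, 1, 2, 3, 4}.
Summing m² from −4 to 4: Σ m_l² = 60.

Σ(L_z)² = 60 ℏ²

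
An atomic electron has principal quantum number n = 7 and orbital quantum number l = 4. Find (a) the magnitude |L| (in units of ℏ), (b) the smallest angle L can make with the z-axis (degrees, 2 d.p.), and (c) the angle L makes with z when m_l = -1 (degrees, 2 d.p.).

|L| = 2√5 ℏ ≈ 4.472ℏ; θ_min ≈ 26.57°; θ(m_l=-1) ≈ 102.92°

|L| = ℏ√(4·5) = 2√5 ℏ ≈ 4.472ℏ.
cos θ_min = 4/√20, so θ_min ≈ 26.57°.
For m_l = -1: cos θ = -1/√20, θ ≈ 102.92°.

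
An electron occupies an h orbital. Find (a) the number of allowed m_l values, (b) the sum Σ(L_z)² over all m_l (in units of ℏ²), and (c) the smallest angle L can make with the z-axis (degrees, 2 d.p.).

For an h orbital, l = 5.
There are 2l+1 = 11 values of m_l.
Σ m_l² = 110, so Σ(L_z)² = 110 ℏ².
cos θ_min = 5/√30, so θ_min ≈ 24.09°.

11 values; Σ(L_z)² = 110 ℏ²; θ_min ≈ 24.09°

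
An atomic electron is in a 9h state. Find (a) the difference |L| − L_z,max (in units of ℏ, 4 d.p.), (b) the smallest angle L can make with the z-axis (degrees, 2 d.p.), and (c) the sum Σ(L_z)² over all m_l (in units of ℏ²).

For 9h, l = 5.
|L| − L_z,max = (√30 − 5)ℏ ≈ 0.4772ℏ.
cos θ_min = 5/√30, so θ_min ≈ 24.09°.
Σ m_l² = 110, so Σ(L_z)² = 110 ℏ².

|L|−L_z,max ≈ 0.4772ℏ; θ_min ≈ 24.09°; Σ(L_z)² = 110 ℏ²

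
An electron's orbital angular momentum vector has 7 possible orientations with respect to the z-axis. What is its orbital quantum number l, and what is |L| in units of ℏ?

2l + 1 = 7 ⇒ l = 3.
|L| = ℏ√(l(l+1)) = ℏ√(3·4) = 2√3 ℏ.

l = 3, |L| = 2√3 ℏ ≈ 3.464ℏ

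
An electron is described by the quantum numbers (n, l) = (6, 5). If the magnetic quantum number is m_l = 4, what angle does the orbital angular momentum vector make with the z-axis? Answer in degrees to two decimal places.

|L| = ℏ√(l(l+1)) = √30 ℏ.
L_z = m_l ℏ = 4ℏ.
cos θ = L_z/|L| = 4/√30, so θ ≈ 43.09°.

θ ≈ 43.09°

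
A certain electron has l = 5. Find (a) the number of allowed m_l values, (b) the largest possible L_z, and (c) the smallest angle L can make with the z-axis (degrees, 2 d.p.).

11 values; L_z,max = 5ℏ; θ_min ≈ 24.09°

There are 2l+1 = 11 values of m_l.
L_z,max = lℏ = 5ℏ.
cos θ_min = 5/√30, so θ_min ≈ 24.09°.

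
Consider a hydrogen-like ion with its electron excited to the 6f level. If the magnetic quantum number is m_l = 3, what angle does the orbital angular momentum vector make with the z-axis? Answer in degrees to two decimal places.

θ ≈ 30.00°

The 6f level has l = 3.
|L|² = l(l+1)ℏ² = 12ℏ², so |L| = 2√3 ℏ.
L_z = m_l ℏ = 3ℏ.
cos θ = L_z/|L| = 3/√12, so θ ≈ 30.00°.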